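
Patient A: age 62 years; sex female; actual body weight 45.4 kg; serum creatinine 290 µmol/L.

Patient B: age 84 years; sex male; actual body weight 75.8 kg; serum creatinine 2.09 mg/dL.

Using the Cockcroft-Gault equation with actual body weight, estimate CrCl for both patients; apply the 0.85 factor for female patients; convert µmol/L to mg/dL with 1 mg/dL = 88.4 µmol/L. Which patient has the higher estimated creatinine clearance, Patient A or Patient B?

Patient B

Patient A: SCr = 290 / 88.4 = 3.281 mg/dL
Patient A: CrCl = (140 − 62) × 45.4 / (72 × 3.281) × 0.85 = 3541.2 / 236.23 × 0.85 ≈ 12.7 mL/min
Patient B: CrCl = (140 − 84) × 75.8 / (72 × 2.09) = 4244.8 / 150.48 ≈ 28.2 mL/min
12.7 vs 28.2 mL/min → Patient B is higher.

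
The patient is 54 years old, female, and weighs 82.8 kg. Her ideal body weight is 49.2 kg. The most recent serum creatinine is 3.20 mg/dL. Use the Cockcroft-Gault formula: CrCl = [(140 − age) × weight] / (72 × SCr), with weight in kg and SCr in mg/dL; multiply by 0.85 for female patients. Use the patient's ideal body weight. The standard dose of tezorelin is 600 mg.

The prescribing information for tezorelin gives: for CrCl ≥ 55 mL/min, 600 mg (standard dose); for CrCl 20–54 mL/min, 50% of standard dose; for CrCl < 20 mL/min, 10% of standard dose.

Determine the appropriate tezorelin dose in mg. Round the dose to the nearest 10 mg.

60 mg

CrCl = (140 − 54) × 49.2 / (72 × 3.2) × 0.85 = 4231.2 / 230.40 × 0.85 ≈ 15.6 mL/min
CrCl ≈ 16 mL/min → bracket < 20 mL/min.
10% of 600 mg = 60 mg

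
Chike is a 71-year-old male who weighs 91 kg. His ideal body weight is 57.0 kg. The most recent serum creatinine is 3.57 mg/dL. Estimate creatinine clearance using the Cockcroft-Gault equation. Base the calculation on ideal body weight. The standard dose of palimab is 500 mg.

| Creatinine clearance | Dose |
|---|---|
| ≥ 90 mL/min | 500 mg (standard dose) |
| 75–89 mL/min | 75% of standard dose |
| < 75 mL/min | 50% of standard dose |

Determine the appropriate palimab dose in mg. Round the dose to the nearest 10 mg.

CrCl = (140 − 71) × 57 / (72 × 3.57) = 3933.0 / 257.04 ≈ 15.3 mL/min
CrCl ≈ 15 mL/min → bracket < 75 mL/min.
50% of 500 mg = 250 mg

250 mg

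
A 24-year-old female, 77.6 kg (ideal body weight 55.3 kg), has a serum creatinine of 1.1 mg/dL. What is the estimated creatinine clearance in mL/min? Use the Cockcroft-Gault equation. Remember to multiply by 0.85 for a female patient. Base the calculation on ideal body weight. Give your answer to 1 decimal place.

68.8 mL/min

CrCl = (140 − 24) × 55.3 / (72 × 1.1) × 0.85 = 6414.8 / 79.20 × 0.85 ≈ 68.8 mL/min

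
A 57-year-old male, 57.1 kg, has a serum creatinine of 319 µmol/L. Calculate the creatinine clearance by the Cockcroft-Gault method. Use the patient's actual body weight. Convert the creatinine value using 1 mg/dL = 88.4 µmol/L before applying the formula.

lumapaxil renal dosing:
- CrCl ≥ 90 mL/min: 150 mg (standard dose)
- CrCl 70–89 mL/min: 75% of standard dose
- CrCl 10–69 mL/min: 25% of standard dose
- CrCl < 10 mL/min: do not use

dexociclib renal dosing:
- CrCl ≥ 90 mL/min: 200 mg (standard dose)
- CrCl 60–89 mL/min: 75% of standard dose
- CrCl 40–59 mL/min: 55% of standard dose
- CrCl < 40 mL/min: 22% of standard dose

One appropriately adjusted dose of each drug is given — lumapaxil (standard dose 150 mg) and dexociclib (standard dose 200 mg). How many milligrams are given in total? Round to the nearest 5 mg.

80 mg

SCr = 319 / 88.4 = 3.609 mg/dL
CrCl = (140 − 57) × 57.1 / (72 × 3.609) = 4739.3 / 259.85 ≈ 18.2 mL/min
CrCl ≈ 18 mL/min.
lumapaxil: 10–69 mL/min → 25% of 150 mg = 37.5 mg.
dexociclib: < 40 mL/min → 22% of 200 mg = 44 mg.
Total = 37.5 + 44 = 81.5 mg.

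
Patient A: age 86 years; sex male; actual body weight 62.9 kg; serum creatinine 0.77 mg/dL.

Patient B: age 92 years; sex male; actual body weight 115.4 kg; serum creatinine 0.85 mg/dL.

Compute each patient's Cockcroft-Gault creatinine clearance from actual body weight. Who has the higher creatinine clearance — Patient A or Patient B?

Patient B

Patient A: CrCl = (140 − 86) × 62.9 / (72 × 0.77) = 3396.6 / 55.44 ≈ 61.3 mL/min
Patient B: CrCl = (140 − 92) × 115.4 / (72 × 0.85) = 5539.2 / 61.20 ≈ 90.5 mL/min
61.3 vs 90.5 mL/min → Patient B is higher.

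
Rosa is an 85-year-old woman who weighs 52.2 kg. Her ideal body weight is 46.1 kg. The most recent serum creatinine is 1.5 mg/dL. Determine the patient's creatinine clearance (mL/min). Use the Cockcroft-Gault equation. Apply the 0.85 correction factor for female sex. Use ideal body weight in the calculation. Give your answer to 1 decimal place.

CrCl = (140 − 85) × 46.1 / (72 × 1.5) × 0.85 = 2535.5 / 108.00 × 0.85 ≈ 20.0 mL/min

20.0 mL/min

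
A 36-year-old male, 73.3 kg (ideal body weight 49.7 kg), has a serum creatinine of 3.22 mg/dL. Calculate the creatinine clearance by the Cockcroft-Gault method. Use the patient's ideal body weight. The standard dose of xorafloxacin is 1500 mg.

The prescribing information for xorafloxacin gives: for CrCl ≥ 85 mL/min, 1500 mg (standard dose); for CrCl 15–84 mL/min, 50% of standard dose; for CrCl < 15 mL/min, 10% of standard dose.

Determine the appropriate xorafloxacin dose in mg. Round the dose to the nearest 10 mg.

750 mg

CrCl = (140 − 36) × 49.7 / (72 × 3.22) = 5168.8 / 231.84 ≈ 22.3 mL/min
CrCl ≈ 22 mL/min → bracket 15–84 mL/min.
50% of 1500 mg = 750 mg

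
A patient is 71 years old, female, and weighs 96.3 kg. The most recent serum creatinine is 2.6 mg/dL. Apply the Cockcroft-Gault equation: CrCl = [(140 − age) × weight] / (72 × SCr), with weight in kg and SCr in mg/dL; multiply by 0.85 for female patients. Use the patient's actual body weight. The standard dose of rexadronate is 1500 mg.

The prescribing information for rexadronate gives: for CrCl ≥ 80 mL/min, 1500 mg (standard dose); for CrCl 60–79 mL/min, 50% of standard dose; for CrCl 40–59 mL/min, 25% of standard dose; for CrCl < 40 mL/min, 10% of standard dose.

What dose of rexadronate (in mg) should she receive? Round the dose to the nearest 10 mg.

CrCl = (140 − 71) × 96.3 / (72 × 2.6) × 0.85 = 6644.7 / 187.20 × 0.85 ≈ 30.2 mL/min
CrCl ≈ 30 mL/min → bracket < 40 mL/min.
10% of 1500 mg = 150 mg

150 mg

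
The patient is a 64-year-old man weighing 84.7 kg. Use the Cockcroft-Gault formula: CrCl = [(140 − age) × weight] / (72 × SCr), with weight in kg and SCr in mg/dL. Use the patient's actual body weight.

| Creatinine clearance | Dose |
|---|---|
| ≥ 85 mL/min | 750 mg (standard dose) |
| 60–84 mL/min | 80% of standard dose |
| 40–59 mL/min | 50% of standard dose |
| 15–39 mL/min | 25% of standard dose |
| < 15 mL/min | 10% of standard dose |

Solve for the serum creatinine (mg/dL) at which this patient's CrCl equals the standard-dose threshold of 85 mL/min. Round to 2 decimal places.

Standard dose requires CrCl ≥ 85 mL/min.
Set (140 − 64) × 84.7 / (72 × SCr) = 85
SCr = (140 − 64) × 84.7 / (72 × 85) = 1.052 mg/dL

1.05 mg/dL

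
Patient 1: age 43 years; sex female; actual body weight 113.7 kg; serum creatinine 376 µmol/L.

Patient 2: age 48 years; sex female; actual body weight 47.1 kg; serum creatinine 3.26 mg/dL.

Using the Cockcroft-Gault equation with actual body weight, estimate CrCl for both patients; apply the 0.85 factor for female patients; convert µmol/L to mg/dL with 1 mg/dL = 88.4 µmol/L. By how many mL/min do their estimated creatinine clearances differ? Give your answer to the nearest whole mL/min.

Patient 1: SCr = 376 / 88.4 = 4.253 mg/dL
Patient 1: CrCl = (140 − 43) × 113.7 / (72 × 4.253) × 0.85 = 11028.9 / 306.22 × 0.85 ≈ 30.6 mL/min
Patient 2: CrCl = (140 − 48) × 47.1 / (72 × 3.26) × 0.85 = 4333.2 / 234.72 × 0.85 ≈ 15.7 mL/min
|30.6 − 15.7| = 14.9 mL/min

15 mL/min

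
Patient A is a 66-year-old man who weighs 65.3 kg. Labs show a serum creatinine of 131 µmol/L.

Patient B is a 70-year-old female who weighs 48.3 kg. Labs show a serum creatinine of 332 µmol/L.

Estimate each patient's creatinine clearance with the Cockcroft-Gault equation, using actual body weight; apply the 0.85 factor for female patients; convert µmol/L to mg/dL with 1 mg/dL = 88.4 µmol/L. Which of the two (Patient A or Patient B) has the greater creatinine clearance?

Patient A: SCr = 131 / 88.4 = 1.482 mg/dL
Patient A: CrCl = (140 − 66) × 65.3 / (72 × 1.482) = 4832.2 / 106.70 ≈ 45.3 mL/min
Patient B: SCr = 332 / 88.4 = 3.756 mg/dL
Patient B: CrCl = (140 − 70) × 48.3 / (72 × 3.756) × 0.85 = 3381.0 / 270.43 × 0.85 ≈ 10.6 mL/min
45.3 vs 10.6 mL/min → Patient A is higher.

Patient A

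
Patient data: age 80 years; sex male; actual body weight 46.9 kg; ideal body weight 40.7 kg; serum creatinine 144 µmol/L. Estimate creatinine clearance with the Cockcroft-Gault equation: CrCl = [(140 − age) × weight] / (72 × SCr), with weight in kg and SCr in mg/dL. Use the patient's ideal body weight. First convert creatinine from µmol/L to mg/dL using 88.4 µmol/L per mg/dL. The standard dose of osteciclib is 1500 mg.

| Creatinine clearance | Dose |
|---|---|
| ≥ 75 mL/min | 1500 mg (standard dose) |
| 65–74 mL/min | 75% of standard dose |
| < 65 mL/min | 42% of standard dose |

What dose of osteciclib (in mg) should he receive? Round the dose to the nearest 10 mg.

SCr = 144 / 88.4 = 1.629 mg/dL
CrCl = (140 − 80) × 40.7 / (72 × 1.629) = 2442.0 / 117.29 ≈ 20.8 mL/min
CrCl ≈ 21 mL/min → bracket < 65 mL/min.
42% of 1500 mg = 630 mg

630 mg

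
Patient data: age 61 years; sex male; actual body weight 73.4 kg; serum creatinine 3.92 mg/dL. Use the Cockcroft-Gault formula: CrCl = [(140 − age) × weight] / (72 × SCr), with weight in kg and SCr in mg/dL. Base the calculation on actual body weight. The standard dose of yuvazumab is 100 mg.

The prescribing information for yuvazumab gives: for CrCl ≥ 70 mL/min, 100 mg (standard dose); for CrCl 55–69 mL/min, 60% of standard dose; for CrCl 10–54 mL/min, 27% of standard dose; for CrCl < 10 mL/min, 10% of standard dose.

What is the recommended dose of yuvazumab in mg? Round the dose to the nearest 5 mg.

CrCl = (140 − 61) × 73.4 / (72 × 3.92) = 5798.6 / 282.24 ≈ 20.5 mL/min
CrCl ≈ 21 mL/min → bracket 10–54 mL/min.
27% of 100 mg = 27 mg → 25 mg

25 mg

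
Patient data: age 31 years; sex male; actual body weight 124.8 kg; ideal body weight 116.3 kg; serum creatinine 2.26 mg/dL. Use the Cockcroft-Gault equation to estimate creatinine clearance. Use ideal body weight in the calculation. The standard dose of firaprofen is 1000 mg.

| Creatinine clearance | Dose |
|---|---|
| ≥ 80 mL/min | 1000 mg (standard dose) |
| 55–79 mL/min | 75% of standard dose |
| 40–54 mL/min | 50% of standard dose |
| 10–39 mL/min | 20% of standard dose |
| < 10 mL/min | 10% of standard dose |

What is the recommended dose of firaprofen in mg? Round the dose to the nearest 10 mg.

CrCl = (140 − 31) × 116.3 / (72 × 2.26) = 12676.7 / 162.72 ≈ 77.9 mL/min
CrCl ≈ 78 mL/min → bracket 55–79 mL/min.
75% of 1000 mg = 750 mg

750 mg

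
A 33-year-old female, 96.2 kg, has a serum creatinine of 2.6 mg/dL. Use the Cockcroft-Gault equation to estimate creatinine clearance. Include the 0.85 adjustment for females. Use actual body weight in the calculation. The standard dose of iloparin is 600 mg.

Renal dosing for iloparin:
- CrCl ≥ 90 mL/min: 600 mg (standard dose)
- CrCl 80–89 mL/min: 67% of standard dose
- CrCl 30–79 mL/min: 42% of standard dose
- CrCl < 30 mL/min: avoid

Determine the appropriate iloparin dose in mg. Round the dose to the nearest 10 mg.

CrCl = (140 − 33) × 96.2 / (72 × 2.6) × 0.85 = 10293.4 / 187.20 × 0.85 ≈ 46.7 mL/min
CrCl ≈ 47 mL/min → bracket 30–79 mL/min.
42% of 600 mg = 252 mg → 250 mg

250 mg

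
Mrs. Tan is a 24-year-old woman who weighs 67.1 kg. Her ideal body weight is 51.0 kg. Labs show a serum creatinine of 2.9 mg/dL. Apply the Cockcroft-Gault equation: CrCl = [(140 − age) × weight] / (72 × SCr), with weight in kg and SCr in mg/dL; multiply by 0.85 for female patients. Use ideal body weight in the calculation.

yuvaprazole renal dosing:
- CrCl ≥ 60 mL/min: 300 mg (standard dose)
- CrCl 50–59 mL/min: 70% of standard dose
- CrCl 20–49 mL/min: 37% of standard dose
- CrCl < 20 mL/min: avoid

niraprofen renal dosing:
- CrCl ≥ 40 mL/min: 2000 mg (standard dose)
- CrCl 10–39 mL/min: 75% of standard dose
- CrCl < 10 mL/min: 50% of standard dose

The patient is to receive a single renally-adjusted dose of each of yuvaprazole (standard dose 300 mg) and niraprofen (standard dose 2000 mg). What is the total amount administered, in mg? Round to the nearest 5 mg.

1610 mg

CrCl = (140 − 24) × 51 / (72 × 2.9) × 0.85 = 5916.0 / 208.80 × 0.85 ≈ 24.1 mL/min
CrCl ≈ 24 mL/min.
yuvaprazole: 20–49 mL/min → 37% of 300 mg = 111 mg.
niraprofen: 10–39 mL/min → 75% of 2000 mg = 1500 mg.
Total = 111 + 1500 = 1611 mg.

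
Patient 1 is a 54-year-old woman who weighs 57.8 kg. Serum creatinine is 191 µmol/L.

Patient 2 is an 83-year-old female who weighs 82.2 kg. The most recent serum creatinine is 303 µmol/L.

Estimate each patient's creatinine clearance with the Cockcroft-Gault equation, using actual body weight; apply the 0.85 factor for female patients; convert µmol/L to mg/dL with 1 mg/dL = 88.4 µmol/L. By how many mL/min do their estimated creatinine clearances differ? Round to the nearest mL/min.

Patient 1: SCr = 191 / 88.4 = 2.161 mg/dL
Patient 1: CrCl = (140 − 54) × 57.8 / (72 × 2.161) × 0.85 = 4970.8 / 155.59 × 0.85 ≈ 27.2 mL/min
Patient 2: SCr = 303 / 88.4 = 3.428 mg/dL
Patient 2: CrCl = (140 − 83) × 82.2 / (72 × 3.428) × 0.85 = 4685.4 / 246.82 × 0.85 ≈ 16.1 mL/min
|27.2 − 16.1| = 11.1 mL/min

11 mL/min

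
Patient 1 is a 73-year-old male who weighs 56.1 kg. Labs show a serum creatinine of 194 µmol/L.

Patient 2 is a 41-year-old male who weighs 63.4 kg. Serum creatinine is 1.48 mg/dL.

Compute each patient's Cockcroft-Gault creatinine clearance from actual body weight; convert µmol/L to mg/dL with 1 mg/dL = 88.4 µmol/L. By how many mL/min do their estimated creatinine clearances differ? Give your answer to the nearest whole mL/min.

35 mL/min

Patient 1: SCr = 194 / 88.4 = 2.195 mg/dL
Patient 1: CrCl = (140 − 73) × 56.1 / (72 × 2.195) = 3758.7 / 158.04 ≈ 23.8 mL/min
Patient 2: CrCl = (140 − 41) × 63.4 / (72 × 1.48) = 6276.6 / 106.56 ≈ 58.9 mL/min
|23.8 − 58.9| = 35.1 mL/min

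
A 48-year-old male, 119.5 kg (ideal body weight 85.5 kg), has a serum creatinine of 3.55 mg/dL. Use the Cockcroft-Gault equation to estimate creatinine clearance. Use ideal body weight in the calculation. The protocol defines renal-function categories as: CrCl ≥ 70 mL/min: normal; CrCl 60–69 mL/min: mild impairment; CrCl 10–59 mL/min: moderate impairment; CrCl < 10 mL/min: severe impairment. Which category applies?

moderate impairment

CrCl = (140 − 48) × 85.5 / (72 × 3.55) = 7866.0 / 255.60 ≈ 30.8 mL/min
31 mL/min falls in the 'moderate impairment' range.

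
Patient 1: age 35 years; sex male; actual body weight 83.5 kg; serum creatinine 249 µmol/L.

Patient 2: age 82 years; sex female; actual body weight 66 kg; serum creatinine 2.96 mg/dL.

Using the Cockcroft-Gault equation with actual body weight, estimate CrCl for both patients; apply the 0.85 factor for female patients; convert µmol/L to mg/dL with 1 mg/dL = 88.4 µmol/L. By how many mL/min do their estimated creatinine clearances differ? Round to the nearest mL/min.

Patient 1: SCr = 249 / 88.4 = 2.817 mg/dL
Patient 1: CrCl = (140 − 35) × 83.5 / (72 × 2.817) = 8767.5 / 202.82 ≈ 43.2 mL/min
Patient 2: CrCl = (140 − 82) × 66 / (72 × 2.96) × 0.85 = 3828.0 / 213.12 × 0.85 ≈ 15.3 mL/min
|43.2 − 15.3| = 27.9 mL/min

28 mL/min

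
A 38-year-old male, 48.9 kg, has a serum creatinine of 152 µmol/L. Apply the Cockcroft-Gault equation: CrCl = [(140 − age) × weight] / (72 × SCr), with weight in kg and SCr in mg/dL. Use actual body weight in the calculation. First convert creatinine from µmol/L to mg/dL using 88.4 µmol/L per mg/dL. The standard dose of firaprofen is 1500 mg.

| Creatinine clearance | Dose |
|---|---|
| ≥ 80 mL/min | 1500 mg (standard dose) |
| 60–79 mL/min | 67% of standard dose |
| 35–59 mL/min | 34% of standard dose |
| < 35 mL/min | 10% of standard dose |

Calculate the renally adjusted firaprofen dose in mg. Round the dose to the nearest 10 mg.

510 mg

SCr = 152 / 88.4 = 1.719 mg/dL
CrCl = (140 − 38) × 48.9 / (72 × 1.719) = 4987.8 / 123.77 ≈ 40.3 mL/min
CrCl ≈ 40 mL/min → bracket 35–59 mL/min.
34% of 1500 mg = 510 mg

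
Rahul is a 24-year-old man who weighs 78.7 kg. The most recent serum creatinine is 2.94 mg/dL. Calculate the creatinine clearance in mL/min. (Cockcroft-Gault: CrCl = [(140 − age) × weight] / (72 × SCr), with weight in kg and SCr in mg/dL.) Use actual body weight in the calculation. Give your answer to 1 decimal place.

43.1 mL/min

CrCl = (140 − 24) × 78.7 / (72 × 2.94) = 9129.2 / 211.68 ≈ 43.1 mL/min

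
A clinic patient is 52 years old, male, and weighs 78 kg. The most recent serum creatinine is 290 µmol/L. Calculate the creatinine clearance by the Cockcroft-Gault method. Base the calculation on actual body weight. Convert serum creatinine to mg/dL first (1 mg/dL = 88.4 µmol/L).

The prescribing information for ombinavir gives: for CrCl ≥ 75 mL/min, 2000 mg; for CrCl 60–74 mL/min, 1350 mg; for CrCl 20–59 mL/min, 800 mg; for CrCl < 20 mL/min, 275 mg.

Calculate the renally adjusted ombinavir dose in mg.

800 mg

SCr = 290 / 88.4 = 3.281 mg/dL
CrCl = (140 − 52) × 78 / (72 × 3.281) = 6864.0 / 236.23 ≈ 29.1 mL/min
CrCl ≈ 29 mL/min → bracket 20–59 mL/min.
Dose for this bracket: 800 mg.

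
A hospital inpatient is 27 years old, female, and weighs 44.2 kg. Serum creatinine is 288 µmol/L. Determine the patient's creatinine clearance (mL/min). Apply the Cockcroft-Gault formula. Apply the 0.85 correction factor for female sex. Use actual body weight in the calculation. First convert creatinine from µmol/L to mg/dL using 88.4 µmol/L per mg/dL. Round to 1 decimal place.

SCr = 288 / 88.4 = 3.258 mg/dL
CrCl = (140 − 27) × 44.2 / (72 × 3.258) × 0.85 = 4994.6 / 234.58 × 0.85 ≈ 18.1 mL/min

18.1 mL/min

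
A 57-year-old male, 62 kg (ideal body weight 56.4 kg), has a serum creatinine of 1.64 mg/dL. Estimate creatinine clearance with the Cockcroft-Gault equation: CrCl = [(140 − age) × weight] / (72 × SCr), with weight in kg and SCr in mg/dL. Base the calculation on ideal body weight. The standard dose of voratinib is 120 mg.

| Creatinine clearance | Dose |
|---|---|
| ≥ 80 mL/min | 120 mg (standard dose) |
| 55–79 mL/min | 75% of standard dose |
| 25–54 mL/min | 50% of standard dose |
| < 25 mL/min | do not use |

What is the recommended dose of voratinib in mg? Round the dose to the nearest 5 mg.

60 mg

CrCl = (140 − 57) × 56.4 / (72 × 1.64) = 4681.2 / 118.08 ≈ 39.6 mL/min
CrCl ≈ 40 mL/min → bracket 25–54 mL/min.
50% of 120 mg = 60 mg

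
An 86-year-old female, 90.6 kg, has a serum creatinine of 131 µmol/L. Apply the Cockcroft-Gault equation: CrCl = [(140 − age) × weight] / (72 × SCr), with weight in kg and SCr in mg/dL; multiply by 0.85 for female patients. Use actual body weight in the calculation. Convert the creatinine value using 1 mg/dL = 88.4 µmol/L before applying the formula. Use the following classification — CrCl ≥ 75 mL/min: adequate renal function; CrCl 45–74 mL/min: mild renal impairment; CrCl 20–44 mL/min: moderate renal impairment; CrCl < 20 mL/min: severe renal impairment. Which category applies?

moderate renal impairment

SCr = 131 / 88.4 = 1.482 mg/dL
CrCl = (140 − 86) × 90.6 / (72 × 1.482) × 0.85 = 4892.4 / 106.70 × 0.85 ≈ 39.0 mL/min
39 mL/min falls in the 'moderate renal impairment' range.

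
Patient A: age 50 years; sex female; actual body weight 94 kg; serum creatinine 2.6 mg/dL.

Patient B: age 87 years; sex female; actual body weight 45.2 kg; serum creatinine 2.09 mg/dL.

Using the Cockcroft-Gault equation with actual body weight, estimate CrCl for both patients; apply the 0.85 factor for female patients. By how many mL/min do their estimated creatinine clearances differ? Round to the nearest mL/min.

25 mL/min

Patient A: CrCl = (140 − 50) × 94 / (72 × 2.6) × 0.85 = 8460.0 / 187.20 × 0.85 ≈ 38.4 mL/min
Patient B: CrCl = (140 − 87) × 45.2 / (72 × 2.09) × 0.85 = 2395.6 / 150.48 × 0.85 ≈ 13.5 mL/min
|38.4 − 13.5| = 24.9 mL/min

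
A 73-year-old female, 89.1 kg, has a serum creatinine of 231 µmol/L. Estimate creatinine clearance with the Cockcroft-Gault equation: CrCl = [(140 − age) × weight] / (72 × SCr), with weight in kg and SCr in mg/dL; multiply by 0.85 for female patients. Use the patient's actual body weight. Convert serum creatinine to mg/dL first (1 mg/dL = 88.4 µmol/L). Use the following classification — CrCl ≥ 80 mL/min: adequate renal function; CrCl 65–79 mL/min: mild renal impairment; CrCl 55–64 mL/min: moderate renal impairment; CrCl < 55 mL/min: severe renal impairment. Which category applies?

severe renal impairment

SCr = 231 / 88.4 = 2.613 mg/dL
CrCl = (140 − 73) × 89.1 / (72 × 2.613) × 0.85 = 5969.7 / 188.14 × 0.85 ≈ 27.0 mL/min
27 mL/min falls in the 'severe renal impairment' range.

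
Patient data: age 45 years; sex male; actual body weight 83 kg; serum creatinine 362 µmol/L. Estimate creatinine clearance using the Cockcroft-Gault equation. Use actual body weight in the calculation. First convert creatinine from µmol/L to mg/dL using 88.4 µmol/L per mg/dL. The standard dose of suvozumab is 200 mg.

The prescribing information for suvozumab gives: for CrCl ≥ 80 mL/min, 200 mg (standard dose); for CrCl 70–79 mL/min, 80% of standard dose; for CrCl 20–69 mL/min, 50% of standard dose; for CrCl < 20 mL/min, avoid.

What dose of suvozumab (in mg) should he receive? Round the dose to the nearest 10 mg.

100 mg

SCr = 362 / 88.4 = 4.095 mg/dL
CrCl = (140 − 45) × 83 / (72 × 4.095) = 7885.0 / 294.84 ≈ 26.7 mL/min
CrCl ≈ 27 mL/min → bracket 20–69 mL/min.
50% of 200 mg = 100 mg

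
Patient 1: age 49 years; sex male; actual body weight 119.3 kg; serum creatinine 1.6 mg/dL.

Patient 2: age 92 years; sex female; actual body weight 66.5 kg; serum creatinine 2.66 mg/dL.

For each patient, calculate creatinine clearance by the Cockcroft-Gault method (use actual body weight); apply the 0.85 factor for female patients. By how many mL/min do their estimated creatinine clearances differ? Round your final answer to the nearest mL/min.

Patient 1: CrCl = (140 − 49) × 119.3 / (72 × 1.6) = 10856.3 / 115.20 ≈ 94.2 mL/min
Patient 2: CrCl = (140 − 92) × 66.5 / (72 × 2.66) × 0.85 = 3192.0 / 191.52 × 0.85 ≈ 14.2 mL/min
|94.2 − 14.2| = 80.0 mL/min

80 mL/min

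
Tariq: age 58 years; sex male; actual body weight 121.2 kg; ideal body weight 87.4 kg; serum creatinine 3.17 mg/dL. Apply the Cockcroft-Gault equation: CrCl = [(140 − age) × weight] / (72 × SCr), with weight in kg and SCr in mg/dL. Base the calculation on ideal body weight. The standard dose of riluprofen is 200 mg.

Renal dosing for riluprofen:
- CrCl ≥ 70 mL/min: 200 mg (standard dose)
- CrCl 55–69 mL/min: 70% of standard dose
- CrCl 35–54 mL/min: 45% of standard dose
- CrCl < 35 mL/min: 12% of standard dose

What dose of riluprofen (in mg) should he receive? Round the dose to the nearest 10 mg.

CrCl = (140 − 58) × 87.4 / (72 × 3.17) = 7166.8 / 228.24 ≈ 31.4 mL/min
CrCl ≈ 31 mL/min → bracket < 35 mL/min.
12% of 200 mg = 24 mg → 20 mg

20 mg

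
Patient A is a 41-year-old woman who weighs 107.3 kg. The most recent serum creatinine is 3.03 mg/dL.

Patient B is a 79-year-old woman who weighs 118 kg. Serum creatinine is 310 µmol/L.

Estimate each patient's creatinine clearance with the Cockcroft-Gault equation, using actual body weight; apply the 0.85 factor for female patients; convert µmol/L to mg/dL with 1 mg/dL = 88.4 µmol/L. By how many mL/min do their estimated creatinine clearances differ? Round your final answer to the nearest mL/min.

Patient A: CrCl = (140 − 41) × 107.3 / (72 × 3.03) × 0.85 = 10622.7 / 218.16 × 0.85 ≈ 41.4 mL/min
Patient B: SCr = 310 / 88.4 = 3.507 mg/dL
Patient B: CrCl = (140 − 79) × 118 / (72 × 3.507) × 0.85 = 7198.0 / 252.50 × 0.85 ≈ 24.2 mL/min
|41.4 − 24.2| = 17.2 mL/min

17 mL/min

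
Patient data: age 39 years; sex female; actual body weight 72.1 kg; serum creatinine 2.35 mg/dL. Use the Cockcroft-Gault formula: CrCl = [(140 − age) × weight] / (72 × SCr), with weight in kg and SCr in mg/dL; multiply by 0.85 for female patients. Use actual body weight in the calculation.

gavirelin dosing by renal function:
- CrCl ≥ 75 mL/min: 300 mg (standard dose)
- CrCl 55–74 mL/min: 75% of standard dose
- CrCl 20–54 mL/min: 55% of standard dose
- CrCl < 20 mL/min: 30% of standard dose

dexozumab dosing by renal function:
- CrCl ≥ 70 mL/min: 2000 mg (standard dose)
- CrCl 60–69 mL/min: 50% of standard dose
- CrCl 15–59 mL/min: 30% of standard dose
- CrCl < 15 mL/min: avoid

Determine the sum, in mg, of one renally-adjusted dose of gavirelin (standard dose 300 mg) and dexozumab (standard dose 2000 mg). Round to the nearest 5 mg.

765 mg

CrCl = (140 − 39) × 72.1 / (72 × 2.35) × 0.85 = 7282.1 / 169.20 × 0.85 ≈ 36.6 mL/min
CrCl ≈ 37 mL/min.
gavirelin: 20–54 mL/min → 55% of 300 mg = 165 mg.
dexozumab: 15–59 mL/min → 30% of 2000 mg = 600 mg.
Total = 165 + 600 = 765 mg.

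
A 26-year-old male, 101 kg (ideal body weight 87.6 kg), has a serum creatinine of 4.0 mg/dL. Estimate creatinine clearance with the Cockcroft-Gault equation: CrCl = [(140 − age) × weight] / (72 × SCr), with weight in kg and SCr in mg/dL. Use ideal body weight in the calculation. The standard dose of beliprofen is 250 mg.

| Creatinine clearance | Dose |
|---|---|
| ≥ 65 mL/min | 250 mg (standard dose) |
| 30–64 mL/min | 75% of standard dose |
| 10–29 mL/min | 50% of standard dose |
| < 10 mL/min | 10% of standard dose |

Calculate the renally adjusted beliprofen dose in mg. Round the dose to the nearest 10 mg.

CrCl = (140 − 26) × 87.6 / (72 × 4) = 9986.4 / 288.00 ≈ 34.7 mL/min
CrCl ≈ 35 mL/min → bracket 30–64 mL/min.
75% of 250 mg = 187.5 mg → 190 mg

190 mg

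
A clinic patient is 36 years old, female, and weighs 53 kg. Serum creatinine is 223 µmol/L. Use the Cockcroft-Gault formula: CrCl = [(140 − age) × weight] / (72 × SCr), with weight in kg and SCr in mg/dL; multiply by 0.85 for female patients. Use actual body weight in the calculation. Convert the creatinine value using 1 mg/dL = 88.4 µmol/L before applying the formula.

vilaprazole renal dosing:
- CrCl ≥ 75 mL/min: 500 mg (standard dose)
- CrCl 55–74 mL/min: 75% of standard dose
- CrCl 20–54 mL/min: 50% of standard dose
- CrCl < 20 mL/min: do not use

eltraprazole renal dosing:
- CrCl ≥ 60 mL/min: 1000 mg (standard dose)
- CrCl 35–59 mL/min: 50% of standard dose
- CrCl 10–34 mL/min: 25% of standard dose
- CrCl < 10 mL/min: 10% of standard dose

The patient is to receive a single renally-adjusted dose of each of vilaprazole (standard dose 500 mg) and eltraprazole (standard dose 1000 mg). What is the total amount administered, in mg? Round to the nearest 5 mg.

500 mg

SCr = 223 / 88.4 = 2.523 mg/dL
CrCl = (140 − 36) × 53 / (72 × 2.523) × 0.85 = 5512.0 / 181.66 × 0.85 ≈ 25.8 mL/min
CrCl ≈ 26 mL/min.
vilaprazole: 20–54 mL/min → 50% of 500 mg = 250 mg.
eltraprazole: 10–34 mL/min → 25% of 1000 mg = 250 mg.
Total = 250 + 250 = 500 mg.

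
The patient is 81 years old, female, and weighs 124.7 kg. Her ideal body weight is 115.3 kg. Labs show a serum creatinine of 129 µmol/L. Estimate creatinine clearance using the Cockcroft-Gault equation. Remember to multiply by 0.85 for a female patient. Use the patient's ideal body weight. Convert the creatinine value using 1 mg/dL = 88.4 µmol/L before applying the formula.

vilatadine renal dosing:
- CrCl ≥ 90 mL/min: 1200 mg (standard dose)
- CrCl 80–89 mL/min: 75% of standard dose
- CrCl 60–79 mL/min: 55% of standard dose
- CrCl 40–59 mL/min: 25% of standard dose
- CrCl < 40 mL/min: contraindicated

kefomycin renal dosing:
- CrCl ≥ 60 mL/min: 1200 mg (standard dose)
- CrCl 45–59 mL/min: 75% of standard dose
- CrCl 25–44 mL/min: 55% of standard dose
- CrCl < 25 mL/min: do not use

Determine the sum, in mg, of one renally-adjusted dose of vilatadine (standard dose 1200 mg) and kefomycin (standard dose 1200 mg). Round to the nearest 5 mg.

1200 mg

SCr = 129 / 88.4 = 1.459 mg/dL
CrCl = (140 − 81) × 115.3 / (72 × 1.459) × 0.85 = 6802.7 / 105.05 × 0.85 ≈ 55.0 mL/min
CrCl ≈ 55 mL/min.
vilatadine: 40–59 mL/min → 25% of 1200 mg = 300 mg.
kefomycin: 45–59 mL/min → 75% of 1200 mg = 900 mg.
Total = 300 + 900 = 1200 mg.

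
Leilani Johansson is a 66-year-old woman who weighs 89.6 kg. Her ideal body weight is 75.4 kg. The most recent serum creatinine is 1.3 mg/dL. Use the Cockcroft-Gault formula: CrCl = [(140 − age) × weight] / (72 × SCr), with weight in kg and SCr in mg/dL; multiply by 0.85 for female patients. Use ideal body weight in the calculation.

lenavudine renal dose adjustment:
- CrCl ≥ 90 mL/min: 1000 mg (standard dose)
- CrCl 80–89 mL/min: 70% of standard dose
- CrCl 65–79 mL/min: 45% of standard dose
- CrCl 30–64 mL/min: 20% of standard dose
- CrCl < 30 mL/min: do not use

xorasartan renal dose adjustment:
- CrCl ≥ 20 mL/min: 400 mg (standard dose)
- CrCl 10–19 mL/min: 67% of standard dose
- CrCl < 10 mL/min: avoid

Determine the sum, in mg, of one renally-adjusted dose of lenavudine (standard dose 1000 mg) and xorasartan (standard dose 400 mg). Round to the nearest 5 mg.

600 mg

CrCl = (140 − 66) × 75.4 / (72 × 1.3) × 0.85 = 5579.6 / 93.60 × 0.85 ≈ 50.7 mL/min
CrCl ≈ 51 mL/min.
lenavudine: 30–64 mL/min → 20% of 1000 mg = 200 mg.
xorasartan: ≥ 20 mL/min → 100% of 400 mg = 400 mg.
Total = 200 + 400 = 600 mg.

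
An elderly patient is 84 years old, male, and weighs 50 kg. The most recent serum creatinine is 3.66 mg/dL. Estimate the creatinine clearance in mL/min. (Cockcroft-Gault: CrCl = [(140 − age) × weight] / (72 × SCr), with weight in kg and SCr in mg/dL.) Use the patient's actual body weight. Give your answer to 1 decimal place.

10.6 mL/min

CrCl = (140 − 84) × 50 / (72 × 3.66) = 2800.0 / 263.52 ≈ 10.6 mL/min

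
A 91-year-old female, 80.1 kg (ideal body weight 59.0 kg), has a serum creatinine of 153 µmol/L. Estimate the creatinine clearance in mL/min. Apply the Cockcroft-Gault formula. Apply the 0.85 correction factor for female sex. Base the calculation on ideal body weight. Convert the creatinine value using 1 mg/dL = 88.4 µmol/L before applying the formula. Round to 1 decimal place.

SCr = 153 / 88.4 = 1.731 mg/dL
CrCl = (140 − 91) × 59 / (72 × 1.731) × 0.85 = 2891.0 / 124.63 × 0.85 ≈ 19.7 mL/min

19.7 mL/min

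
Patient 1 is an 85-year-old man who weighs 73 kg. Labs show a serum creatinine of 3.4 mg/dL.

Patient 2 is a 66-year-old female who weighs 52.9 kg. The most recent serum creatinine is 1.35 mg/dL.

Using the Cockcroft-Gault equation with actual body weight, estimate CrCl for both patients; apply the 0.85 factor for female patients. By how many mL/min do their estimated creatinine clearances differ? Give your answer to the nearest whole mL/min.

Patient 1: CrCl = (140 − 85) × 73 / (72 × 3.4) = 4015.0 / 244.80 ≈ 16.4 mL/min
Patient 2: CrCl = (140 − 66) × 52.9 / (72 × 1.35) × 0.85 = 3914.6 / 97.20 × 0.85 ≈ 34.2 mL/min
|16.4 − 34.2| = 17.8 mL/min

18 mL/min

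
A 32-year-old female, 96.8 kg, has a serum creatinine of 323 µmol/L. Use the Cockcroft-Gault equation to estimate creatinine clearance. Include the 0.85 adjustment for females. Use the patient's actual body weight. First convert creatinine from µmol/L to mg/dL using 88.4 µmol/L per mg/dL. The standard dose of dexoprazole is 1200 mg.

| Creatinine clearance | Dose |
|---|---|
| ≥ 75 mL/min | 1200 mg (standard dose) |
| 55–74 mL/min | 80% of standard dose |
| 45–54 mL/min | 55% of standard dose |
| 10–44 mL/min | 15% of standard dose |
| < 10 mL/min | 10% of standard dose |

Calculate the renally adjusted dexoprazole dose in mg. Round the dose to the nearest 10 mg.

180 mg

SCr = 323 / 88.4 = 3.654 mg/dL
CrCl = (140 − 32) × 96.8 / (72 × 3.654) × 0.85 = 10454.4 / 263.09 × 0.85 ≈ 33.8 mL/min
CrCl ≈ 34 mL/min → bracket 10–44 mL/min.
15% of 1200 mg = 180 mg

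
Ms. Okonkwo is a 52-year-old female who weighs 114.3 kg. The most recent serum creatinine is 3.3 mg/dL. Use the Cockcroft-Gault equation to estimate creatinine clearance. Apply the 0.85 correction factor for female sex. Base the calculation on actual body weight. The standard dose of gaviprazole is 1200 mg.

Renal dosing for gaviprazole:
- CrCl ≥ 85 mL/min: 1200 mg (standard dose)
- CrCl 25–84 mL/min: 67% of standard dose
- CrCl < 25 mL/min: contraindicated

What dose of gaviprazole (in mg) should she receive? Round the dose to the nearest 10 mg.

800 mg

CrCl = (140 − 52) × 114.3 / (72 × 3.3) × 0.85 = 10058.4 / 237.60 × 0.85 ≈ 36.0 mL/min
CrCl ≈ 36 mL/min → bracket 25–84 mL/min.
67% of 1200 mg = 804 mg → 800 mg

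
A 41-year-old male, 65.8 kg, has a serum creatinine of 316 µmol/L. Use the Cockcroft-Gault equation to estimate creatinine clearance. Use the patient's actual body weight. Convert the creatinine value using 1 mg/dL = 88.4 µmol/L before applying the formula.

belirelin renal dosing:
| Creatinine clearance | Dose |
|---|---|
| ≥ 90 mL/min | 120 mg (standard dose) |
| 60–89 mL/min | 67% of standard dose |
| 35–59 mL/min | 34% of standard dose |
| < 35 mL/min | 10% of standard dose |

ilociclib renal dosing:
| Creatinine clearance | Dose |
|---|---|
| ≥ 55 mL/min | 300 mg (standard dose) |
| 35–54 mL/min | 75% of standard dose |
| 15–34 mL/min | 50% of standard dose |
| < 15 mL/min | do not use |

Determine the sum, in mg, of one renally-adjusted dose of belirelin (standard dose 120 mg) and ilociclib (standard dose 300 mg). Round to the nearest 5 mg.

160 mg

SCr = 316 / 88.4 = 3.575 mg/dL
CrCl = (140 − 41) × 65.8 / (72 × 3.575) = 6514.2 / 257.40 ≈ 25.3 mL/min
CrCl ≈ 25 mL/min.
belirelin: < 35 mL/min → 10% of 120 mg = 12 mg.
ilociclib: 15–34 mL/min → 50% of 300 mg = 150 mg.
Total = 12 + 150 = 162 mg.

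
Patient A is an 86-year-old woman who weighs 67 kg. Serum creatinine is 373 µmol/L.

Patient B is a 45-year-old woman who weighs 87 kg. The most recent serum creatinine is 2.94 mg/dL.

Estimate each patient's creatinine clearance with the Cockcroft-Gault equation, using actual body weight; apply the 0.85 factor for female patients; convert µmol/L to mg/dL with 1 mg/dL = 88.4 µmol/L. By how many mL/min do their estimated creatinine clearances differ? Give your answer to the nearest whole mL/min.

23 mL/min

Patient A: SCr = 373 / 88.4 = 4.219 mg/dL
Patient A: CrCl = (140 − 86) × 67 / (72 × 4.219) × 0.85 = 3618.0 / 303.77 × 0.85 ≈ 10.1 mL/min
Patient B: CrCl = (140 − 45) × 87 / (72 × 2.94) × 0.85 = 8265.0 / 211.68 × 0.85 ≈ 33.2 mL/min
|10.1 − 33.2| = 23.1 mL/min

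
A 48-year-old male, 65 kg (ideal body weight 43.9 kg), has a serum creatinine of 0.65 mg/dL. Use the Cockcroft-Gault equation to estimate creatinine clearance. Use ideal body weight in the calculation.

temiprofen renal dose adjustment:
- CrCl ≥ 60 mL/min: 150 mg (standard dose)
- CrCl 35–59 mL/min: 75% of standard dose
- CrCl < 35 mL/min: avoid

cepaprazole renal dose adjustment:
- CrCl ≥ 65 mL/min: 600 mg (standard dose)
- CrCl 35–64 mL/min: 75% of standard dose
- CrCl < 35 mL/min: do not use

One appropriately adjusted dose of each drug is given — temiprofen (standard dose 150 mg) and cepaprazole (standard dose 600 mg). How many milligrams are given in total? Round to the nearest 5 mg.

750 mg

CrCl = (140 − 48) × 43.9 / (72 × 0.65) = 4038.8 / 46.80 ≈ 86.3 mL/min
CrCl ≈ 86 mL/min.
temiprofen: ≥ 60 mL/min → 100% of 150 mg = 150 mg.
cepaprazole: ≥ 65 mL/min → 100% of 600 mg = 600 mg.
Total = 150 + 600 = 750 mg.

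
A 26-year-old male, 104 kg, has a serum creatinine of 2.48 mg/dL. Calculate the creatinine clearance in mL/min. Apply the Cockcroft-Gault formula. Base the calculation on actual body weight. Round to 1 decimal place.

66.4 mL/min

CrCl = (140 − 26) × 104 / (72 × 2.48) = 11856.0 / 178.56 ≈ 66.4 mL/min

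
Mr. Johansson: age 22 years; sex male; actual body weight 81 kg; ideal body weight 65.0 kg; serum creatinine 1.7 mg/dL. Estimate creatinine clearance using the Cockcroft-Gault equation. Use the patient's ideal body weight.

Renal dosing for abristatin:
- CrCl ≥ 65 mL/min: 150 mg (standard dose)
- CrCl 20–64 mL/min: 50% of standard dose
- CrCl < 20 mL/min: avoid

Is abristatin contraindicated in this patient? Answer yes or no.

no

CrCl = (140 − 22) × 65 / (72 × 1.7) = 7670.0 / 122.40 ≈ 62.7 mL/min
CrCl ≈ 63 mL/min, which is ≥ 20 mL/min.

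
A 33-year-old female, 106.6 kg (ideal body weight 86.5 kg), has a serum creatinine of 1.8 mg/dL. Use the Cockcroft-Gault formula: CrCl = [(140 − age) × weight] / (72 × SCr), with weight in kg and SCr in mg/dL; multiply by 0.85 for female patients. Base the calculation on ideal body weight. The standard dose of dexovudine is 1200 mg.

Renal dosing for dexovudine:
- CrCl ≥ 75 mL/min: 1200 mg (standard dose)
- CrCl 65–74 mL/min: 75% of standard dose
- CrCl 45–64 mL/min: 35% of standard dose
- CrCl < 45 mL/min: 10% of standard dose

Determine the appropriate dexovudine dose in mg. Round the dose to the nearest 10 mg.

420 mg

CrCl = (140 − 33) × 86.5 / (72 × 1.8) × 0.85 = 9255.5 / 129.60 × 0.85 ≈ 60.7 mL/min
CrCl ≈ 61 mL/min → bracket 45–64 mL/min.
35% of 1200 mg = 420 mg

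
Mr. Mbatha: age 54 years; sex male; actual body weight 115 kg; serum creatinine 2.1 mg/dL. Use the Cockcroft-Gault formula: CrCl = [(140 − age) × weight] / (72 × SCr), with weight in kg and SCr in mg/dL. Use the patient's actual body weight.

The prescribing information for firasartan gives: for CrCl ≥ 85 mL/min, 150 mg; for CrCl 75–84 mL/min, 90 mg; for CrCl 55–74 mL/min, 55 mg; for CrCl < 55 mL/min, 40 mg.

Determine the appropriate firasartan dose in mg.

CrCl = (140 − 54) × 115 / (72 × 2.1) = 9890.0 / 151.20 ≈ 65.4 mL/min
CrCl ≈ 65 mL/min → bracket 55–74 mL/min.
Dose for this bracket: 55 mg.

55 mg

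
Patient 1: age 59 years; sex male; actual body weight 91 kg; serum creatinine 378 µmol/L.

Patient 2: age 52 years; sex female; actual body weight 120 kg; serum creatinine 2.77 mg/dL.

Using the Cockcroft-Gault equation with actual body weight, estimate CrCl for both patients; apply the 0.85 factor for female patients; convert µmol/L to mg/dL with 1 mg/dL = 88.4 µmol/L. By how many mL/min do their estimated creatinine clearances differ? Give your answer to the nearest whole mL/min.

Patient 1: SCr = 378 / 88.4 = 4.276 mg/dL
Patient 1: CrCl = (140 − 59) × 91 / (72 × 4.276) = 7371.0 / 307.87 ≈ 23.9 mL/min
Patient 2: CrCl = (140 − 52) × 120 / (72 × 2.77) × 0.85 = 10560.0 / 199.44 × 0.85 ≈ 45.0 mL/min
|23.9 − 45.0| = 21.1 mL/min

21 mL/min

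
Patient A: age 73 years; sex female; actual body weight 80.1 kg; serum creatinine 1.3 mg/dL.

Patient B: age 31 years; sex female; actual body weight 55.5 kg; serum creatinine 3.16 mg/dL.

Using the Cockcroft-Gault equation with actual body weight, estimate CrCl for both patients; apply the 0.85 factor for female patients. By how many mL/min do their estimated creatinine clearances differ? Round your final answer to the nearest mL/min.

Patient A: CrCl = (140 − 73) × 80.1 / (72 × 1.3) × 0.85 = 5366.7 / 93.60 × 0.85 ≈ 48.7 mL/min
Patient B: CrCl = (140 − 31) × 55.5 / (72 × 3.16) × 0.85 = 6049.5 / 227.52 × 0.85 ≈ 22.6 mL/min
|48.7 − 22.6| = 26.1 mL/min

26 mL/min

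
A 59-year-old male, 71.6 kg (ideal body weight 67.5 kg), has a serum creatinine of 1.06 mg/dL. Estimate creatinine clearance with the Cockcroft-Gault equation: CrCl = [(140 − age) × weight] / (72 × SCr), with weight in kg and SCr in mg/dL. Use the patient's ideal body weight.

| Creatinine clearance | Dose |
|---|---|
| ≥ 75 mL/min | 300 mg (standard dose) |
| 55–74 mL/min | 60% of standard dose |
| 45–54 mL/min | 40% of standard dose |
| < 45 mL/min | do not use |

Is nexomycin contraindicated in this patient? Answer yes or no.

no

CrCl = (140 − 59) × 67.5 / (72 × 1.06) = 5467.5 / 76.32 ≈ 71.6 mL/min
CrCl ≈ 72 mL/min, which is ≥ 45 mL/min.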